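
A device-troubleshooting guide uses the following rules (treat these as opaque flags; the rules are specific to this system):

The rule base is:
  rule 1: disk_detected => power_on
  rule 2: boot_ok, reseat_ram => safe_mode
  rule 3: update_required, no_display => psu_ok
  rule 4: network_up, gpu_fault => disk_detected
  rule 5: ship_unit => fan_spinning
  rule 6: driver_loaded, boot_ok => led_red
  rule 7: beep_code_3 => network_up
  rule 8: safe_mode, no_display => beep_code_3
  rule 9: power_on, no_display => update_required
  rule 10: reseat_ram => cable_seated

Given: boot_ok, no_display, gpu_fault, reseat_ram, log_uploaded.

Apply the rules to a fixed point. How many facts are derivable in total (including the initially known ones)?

[1] rule 2 [boot_ok, reseat_ram => safe_mode]; rule 10 [reseat_ram => cable_seated]. ⇒ new: safe_mode, cable_seated.
[2] rule 8 [safe_mode, no_display => beep_code_3]. ⇒ new: beep_code_3.
[3] rule 7 [beep_code_3 => network_up]. ⇒ new: network_up.
[4] rule 4 [network_up, gpu_fault => disk_detected]. ⇒ new: disk_detected.
[5] rule 1 [disk_detected => power_on]. ⇒ new: power_on.
[6] rule 9 [power_on, no_display => update_required]. ⇒ new: update_required.
[7] rule 3 [update_required, no_display => psu_ok]. ⇒ new: psu_ok.
Closure: {beep_code_3, boot_ok, cable_seated, disk_detected, gpu_fault, log_uploaded, network_up, no_display, power_on, psu_ok, reseat_ram, safe_mode, update_required} — 13 facts.

13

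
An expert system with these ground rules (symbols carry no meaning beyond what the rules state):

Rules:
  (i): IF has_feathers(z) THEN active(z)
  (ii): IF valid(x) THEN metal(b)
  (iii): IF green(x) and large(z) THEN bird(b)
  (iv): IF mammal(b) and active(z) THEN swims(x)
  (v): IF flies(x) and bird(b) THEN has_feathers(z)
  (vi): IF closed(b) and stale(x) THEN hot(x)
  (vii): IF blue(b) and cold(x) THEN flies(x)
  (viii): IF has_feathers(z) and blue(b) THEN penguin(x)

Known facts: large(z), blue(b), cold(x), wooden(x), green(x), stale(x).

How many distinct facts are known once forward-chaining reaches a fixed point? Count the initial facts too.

Round 1: (iii) [IF green(x) and large(z) THEN bird(b)]; (vii) [IF blue(b) and cold(x) THEN flies(x)]. New: bird(b), flies(x).
Round 2: (v) [IF flies(x) and bird(b) THEN has_feathers(z)]. New: has_feathers(z).
Round 3: (i) [IF has_feathers(z) THEN active(z)]; (viii) [IF has_feathers(z) and blue(b) THEN penguin(x)]. New: active(z), penguin(x).
Closure: {active(z), bird(b), blue(b), cold(x), flies(x), green(x), has_feathers(z), large(z), penguin(x), stale(x), wooden(x)} — 11 facts.

11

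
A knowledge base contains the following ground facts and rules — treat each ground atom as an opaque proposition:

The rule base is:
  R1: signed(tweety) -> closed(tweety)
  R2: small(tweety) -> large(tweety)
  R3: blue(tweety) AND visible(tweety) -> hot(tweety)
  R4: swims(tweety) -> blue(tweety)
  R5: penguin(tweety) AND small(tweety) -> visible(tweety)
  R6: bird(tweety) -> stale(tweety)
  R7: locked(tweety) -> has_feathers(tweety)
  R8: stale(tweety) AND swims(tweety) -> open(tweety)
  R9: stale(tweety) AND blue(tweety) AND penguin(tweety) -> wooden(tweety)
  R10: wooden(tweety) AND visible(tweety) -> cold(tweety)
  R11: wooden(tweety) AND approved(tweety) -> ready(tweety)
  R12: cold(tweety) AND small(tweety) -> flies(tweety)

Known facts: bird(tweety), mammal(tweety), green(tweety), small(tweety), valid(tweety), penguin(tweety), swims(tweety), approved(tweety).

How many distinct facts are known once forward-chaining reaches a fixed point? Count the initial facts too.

18

Round 1 — R2, R4, R5, R6, derive large(tweety), blue(tweety), visible(tweety), stale(tweety).
Round 2 — R3, R8, R9, derive hot(tweety), open(tweety), wooden(tweety).
Round 3 — R10, R11, derive cold(tweety), ready(tweety).
Round 4 — R12, derive flies(tweety).
Closure: {approved(tweety), bird(tweety), blue(tweety), cold(tweety), flies(tweety), green(tweety), hot(tweety), large(tweety), mammal(tweety), open(tweety), penguin(tweety), ready(tweety), small(tweety), stale(tweety), swims(tweety), valid(tweety), visible(tweety), wooden(tweety)} — 18 facts.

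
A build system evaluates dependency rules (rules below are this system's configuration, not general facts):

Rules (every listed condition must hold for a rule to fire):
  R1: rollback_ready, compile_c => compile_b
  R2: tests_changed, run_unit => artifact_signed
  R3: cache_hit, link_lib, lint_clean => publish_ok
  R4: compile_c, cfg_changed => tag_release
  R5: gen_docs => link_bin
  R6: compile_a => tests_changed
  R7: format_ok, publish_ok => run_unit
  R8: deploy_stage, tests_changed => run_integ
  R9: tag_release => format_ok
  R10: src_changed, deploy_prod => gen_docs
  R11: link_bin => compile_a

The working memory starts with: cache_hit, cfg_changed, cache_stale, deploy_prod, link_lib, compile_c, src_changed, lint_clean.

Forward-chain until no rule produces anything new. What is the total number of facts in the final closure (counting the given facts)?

[1] R3 [cache_hit, link_lib, lint_clean => publish_ok]; R4 [compile_c, cfg_changed => tag_release]; R10 [src_changed, deploy_prod => gen_docs]. ⇒ new: publish_ok, tag_release, gen_docs.
[2] R5 [gen_docs => link_bin]; R9 [tag_release => format_ok]. ⇒ new: link_bin, format_ok.
[3] R7 [format_ok, publish_ok => run_unit]; R11 [link_bin => compile_a]. ⇒ new: run_unit, compile_a.
[4] R6 [compile_a => tests_changed]. ⇒ new: tests_changed.
[5] R2 [tests_changed, run_unit => artifact_signed]. ⇒ new: artifact_signed.
Closure: {artifact_signed, cache_hit, cache_stale, cfg_changed, compile_a, compile_c, deploy_prod, format_ok, gen_docs, link_bin, link_lib, lint_clean, publish_ok, run_unit, src_changed, tag_release, tests_changed} — 17 facts.

17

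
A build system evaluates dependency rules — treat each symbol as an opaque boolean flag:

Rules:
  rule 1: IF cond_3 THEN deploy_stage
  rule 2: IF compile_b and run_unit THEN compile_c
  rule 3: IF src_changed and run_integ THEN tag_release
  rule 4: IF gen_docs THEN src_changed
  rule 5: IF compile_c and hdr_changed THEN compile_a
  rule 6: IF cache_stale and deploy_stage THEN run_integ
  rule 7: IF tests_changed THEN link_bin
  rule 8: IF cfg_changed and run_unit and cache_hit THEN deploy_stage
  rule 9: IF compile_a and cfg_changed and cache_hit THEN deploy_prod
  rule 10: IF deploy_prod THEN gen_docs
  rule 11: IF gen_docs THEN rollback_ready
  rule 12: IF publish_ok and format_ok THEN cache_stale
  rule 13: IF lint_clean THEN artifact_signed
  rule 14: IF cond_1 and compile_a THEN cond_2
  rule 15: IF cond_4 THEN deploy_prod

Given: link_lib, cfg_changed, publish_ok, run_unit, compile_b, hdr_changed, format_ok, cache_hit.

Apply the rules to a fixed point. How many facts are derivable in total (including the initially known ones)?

18

Round 1 fires rule 2, rule 8, rule 12, giving compile_c, deploy_stage, cache_stale.
Round 2 fires rule 5, rule 6, giving compile_a, run_integ.
Round 3 fires rule 9, giving deploy_prod.
Round 4 fires rule 10, giving gen_docs.
Round 5 fires rule 4, rule 11, giving src_changed, rollback_ready.
Round 6 fires rule 3, giving tag_release.
Closure: {cache_hit, cache_stale, cfg_changed, compile_a, compile_b, compile_c, deploy_prod, deploy_stage, format_ok, gen_docs, hdr_changed, link_lib, publish_ok, rollback_ready, run_integ, run_unit, src_changed, tag_release} — 18 facts.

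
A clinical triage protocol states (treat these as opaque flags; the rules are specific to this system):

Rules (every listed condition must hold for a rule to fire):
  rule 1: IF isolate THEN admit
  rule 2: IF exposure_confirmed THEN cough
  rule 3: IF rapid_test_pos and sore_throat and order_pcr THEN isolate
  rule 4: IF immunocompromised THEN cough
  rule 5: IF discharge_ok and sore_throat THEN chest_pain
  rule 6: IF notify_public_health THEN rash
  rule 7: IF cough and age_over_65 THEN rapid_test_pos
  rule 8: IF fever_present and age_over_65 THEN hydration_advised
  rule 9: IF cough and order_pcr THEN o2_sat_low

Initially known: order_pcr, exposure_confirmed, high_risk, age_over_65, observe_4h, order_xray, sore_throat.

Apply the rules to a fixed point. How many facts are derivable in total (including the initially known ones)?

Round 1: rule 2 [IF exposure_confirmed THEN cough]. Adds cough.
Round 2: rule 7 [IF cough and age_over_65 THEN rapid_test_pos]; rule 9 [IF cough and order_pcr THEN o2_sat_low]. Adds rapid_test_pos, o2_sat_low.
Round 3: rule 3 [IF rapid_test_pos and sore_throat and order_pcr THEN isolate]. Adds isolate.
Round 4: rule 1 [IF isolate THEN admit]. Adds admit.
Closure: {admit, age_over_65, cough, exposure_confirmed, high_risk, isolate, o2_sat_low, observe_4h, order_pcr, order_xray, rapid_test_pos, sore_throat} — 12 facts.

12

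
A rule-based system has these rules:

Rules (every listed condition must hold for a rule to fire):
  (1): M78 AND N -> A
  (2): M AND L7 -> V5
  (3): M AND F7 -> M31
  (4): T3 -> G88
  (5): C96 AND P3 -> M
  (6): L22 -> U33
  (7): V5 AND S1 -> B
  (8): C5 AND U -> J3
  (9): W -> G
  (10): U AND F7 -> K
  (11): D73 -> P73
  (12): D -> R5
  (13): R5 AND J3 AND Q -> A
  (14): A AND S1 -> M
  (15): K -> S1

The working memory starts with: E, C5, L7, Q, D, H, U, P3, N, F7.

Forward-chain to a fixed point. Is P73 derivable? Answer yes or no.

no

Round 1 fires (8), (10), (12), giving J3, K, R5.
Round 2 fires (13), (15), giving A, S1.
Round 3 fires (14), giving M.
Round 4 fires (2), (3), giving V5, M31.
Round 5 fires (7), giving B.
Fixed point reached. P73 is concluded only by (11); (11) needs D73 (never derived).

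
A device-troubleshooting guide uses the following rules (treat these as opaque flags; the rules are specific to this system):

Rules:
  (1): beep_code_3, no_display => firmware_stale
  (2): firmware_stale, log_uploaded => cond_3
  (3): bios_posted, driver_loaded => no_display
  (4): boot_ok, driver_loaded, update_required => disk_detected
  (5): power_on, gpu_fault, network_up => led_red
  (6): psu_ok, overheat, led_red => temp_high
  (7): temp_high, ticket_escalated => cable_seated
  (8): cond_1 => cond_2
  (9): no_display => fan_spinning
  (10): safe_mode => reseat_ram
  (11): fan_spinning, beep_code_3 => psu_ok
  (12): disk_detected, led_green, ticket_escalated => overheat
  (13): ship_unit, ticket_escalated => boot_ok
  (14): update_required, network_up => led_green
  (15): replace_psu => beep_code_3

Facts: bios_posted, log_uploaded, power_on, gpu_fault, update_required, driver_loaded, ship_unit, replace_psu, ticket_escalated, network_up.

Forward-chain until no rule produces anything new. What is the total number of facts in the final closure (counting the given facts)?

Round 1 fires (3), (5), (13), (14), (15), giving no_display, led_red, boot_ok, led_green, beep_code_3.
Round 2 fires (1), (4), (9), giving firmware_stale, disk_detected, fan_spinning.
Round 3 fires (2), (11), (12), giving cond_3, psu_ok, overheat.
Round 4 fires (6), giving temp_high.
Round 5 fires (7), giving cable_seated.
Closure: {beep_code_3, bios_posted, boot_ok, cable_seated, cond_3, disk_detected, driver_loaded, fan_spinning, firmware_stale, gpu_fault, led_green, led_red, log_uploaded, network_up, no_display, overheat, power_on, psu_ok, replace_psu, ship_unit, temp_high, ticket_escalated, update_required} — 23 facts.

23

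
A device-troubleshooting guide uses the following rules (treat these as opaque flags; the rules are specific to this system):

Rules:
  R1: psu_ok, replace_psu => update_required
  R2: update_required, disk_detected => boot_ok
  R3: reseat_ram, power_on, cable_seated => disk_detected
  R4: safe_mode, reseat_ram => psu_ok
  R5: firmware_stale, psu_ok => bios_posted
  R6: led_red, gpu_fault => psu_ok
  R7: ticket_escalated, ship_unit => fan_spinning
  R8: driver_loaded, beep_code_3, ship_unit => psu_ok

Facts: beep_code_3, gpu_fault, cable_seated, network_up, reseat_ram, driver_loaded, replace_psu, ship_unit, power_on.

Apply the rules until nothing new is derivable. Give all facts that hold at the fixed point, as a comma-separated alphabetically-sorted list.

beep_code_3, boot_ok, cable_seated, disk_detected, driver_loaded, gpu_fault, network_up, power_on, psu_ok, replace_psu, reseat_ram, ship_unit, update_required

[1] R3 [reseat_ram, power_on, cable_seated => disk_detected]; R8 [driver_loaded, beep_code_3, ship_unit => psu_ok]. ⇒ new: disk_detected, psu_ok.
[2] R1 [psu_ok, replace_psu => update_required]. ⇒ new: update_required.
[3] R2 [update_required, disk_detected => boot_ok]. ⇒ new: boot_ok.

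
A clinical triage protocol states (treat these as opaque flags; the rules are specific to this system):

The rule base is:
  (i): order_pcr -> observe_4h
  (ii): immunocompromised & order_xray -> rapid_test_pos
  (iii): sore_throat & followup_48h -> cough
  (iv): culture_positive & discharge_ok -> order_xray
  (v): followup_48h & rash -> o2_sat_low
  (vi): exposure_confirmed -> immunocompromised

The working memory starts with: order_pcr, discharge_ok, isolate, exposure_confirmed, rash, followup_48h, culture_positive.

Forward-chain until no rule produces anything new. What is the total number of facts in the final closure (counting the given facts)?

12

Round 1 fires (i), (iv), (v), (vi), giving observe_4h, order_xray, o2_sat_low, immunocompromised.
Round 2 fires (ii), giving rapid_test_pos.
Closure: {culture_positive, discharge_ok, exposure_confirmed, followup_48h, immunocompromised, isolate, o2_sat_low, observe_4h, order_pcr, order_xray, rapid_test_pos, rash} — 12 facts.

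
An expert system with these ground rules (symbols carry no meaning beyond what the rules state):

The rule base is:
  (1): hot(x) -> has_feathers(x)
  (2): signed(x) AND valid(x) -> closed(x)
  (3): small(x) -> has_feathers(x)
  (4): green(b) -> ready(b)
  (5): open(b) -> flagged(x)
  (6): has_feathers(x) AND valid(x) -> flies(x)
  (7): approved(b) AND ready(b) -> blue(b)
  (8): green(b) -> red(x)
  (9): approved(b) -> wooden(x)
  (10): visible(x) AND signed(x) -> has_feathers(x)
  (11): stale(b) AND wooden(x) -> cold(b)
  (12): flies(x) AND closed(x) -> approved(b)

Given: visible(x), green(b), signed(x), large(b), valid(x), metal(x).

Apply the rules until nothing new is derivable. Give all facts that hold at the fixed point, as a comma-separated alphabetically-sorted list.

approved(b), blue(b), closed(x), flies(x), green(b), has_feathers(x), large(b), metal(x), ready(b), red(x), signed(x), valid(x), visible(x), wooden(x)

[1] (2) [signed(x) AND valid(x) -> closed(x)]; (4) [green(b) -> ready(b)]; (8) [green(b) -> red(x)]; (10) [visible(x) AND signed(x) -> has_feathers(x)]. ⇒ new: closed(x), ready(b), red(x), has_feathers(x).
[2] (6) [has_feathers(x) AND valid(x) -> flies(x)]. ⇒ new: flies(x).
[3] (12) [flies(x) AND closed(x) -> approved(b)]. ⇒ new: approved(b).
[4] (7) [approved(b) AND ready(b) -> blue(b)]; (9) [approved(b) -> wooden(x)]. ⇒ new: blue(b), wooden(x).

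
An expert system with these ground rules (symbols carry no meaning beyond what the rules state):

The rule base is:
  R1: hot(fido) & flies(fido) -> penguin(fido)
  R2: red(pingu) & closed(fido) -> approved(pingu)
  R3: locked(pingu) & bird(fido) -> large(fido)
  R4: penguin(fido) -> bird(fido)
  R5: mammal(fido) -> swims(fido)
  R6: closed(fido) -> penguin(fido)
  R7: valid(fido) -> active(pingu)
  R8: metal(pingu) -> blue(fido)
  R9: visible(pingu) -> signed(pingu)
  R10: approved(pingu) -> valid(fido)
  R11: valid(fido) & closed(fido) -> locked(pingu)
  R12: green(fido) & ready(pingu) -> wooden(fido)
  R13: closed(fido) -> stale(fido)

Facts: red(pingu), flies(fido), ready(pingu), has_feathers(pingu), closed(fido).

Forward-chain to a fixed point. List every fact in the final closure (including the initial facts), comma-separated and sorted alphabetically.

[1] R2 [red(pingu) & closed(fido) -> approved(pingu)]; R6 [closed(fido) -> penguin(fido)]; R13 [closed(fido) -> stale(fido)]. ⇒ new: approved(pingu), penguin(fido), stale(fido).
[2] R4 [penguin(fido) -> bird(fido)]; R10 [approved(pingu) -> valid(fido)]. ⇒ new: bird(fido), valid(fido).
[3] R7 [valid(fido) -> active(pingu)]; R11 [valid(fido) & closed(fido) -> locked(pingu)]. ⇒ new: active(pingu), locked(pingu).
[4] R3 [locked(pingu) & bird(fido) -> large(fido)]. ⇒ new: large(fido).

active(pingu), approved(pingu), bird(fido), closed(fido), flies(fido), has_feathers(pingu), large(fido), locked(pingu), penguin(fido), ready(pingu), red(pingu), stale(fido), valid(fido)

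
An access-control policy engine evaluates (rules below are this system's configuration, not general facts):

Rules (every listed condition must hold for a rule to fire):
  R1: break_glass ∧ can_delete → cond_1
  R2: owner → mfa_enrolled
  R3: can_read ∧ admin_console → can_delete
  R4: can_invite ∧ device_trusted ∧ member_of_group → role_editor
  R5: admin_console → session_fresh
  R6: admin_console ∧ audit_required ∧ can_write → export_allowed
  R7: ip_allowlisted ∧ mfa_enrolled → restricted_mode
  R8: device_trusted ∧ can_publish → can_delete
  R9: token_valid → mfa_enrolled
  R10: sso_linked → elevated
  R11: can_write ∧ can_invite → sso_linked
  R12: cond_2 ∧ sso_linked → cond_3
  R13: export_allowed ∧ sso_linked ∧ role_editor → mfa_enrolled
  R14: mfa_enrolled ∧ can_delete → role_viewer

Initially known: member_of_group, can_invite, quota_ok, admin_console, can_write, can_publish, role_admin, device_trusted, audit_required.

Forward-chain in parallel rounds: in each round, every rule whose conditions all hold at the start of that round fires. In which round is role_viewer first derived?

3

Round 1: R4 [can_invite ∧ device_trusted ∧ member_of_group → role_editor]; R5 [admin_console → session_fresh]; R6 [admin_console ∧ audit_required ∧ can_write → export_allowed]; R8 [device_trusted ∧ can_publish → can_delete]; R11 [can_write ∧ can_invite → sso_linked]. New: role_editor, session_fresh, export_allowed, can_delete, sso_linked.
Round 2: R10 [sso_linked → elevated]; R13 [export_allowed ∧ sso_linked ∧ role_editor → mfa_enrolled]. New: elevated, mfa_enrolled.
Round 3: R14 [mfa_enrolled ∧ can_delete → role_viewer]. New: role_viewer.
role_viewer first appears in round 3.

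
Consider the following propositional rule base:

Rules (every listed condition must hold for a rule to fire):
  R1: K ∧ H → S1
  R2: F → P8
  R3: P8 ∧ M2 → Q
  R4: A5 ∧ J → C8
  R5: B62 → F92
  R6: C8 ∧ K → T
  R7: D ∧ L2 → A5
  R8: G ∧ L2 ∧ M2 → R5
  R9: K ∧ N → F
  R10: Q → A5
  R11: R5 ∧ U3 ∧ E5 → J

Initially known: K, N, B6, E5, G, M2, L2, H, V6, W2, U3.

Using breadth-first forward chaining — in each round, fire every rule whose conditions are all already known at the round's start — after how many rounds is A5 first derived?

Round 1: R1 [K ∧ H → S1]; R8 [G ∧ L2 ∧ M2 → R5]; R9 [K ∧ N → F]. Adds S1, R5, F.
Round 2: R2 [F → P8]; R11 [R5 ∧ U3 ∧ E5 → J]. Adds P8, J.
Round 3: R3 [P8 ∧ M2 → Q]. Adds Q.
Round 4: R10 [Q → A5]. Adds A5.
A5 first appears in round 4.

4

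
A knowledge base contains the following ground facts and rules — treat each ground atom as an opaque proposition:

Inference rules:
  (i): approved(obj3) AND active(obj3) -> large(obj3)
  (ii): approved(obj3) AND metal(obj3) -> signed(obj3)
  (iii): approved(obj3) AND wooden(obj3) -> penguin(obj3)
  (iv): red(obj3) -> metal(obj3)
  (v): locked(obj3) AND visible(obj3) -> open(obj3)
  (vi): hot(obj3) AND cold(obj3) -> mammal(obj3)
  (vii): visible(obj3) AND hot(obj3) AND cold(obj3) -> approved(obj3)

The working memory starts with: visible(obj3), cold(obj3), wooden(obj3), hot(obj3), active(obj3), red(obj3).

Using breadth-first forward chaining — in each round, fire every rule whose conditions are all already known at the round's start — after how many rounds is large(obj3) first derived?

Round 1 — (iv), (vi), (vii), derive metal(obj3), mammal(obj3), approved(obj3).
Round 2 — (i), (ii), (iii), derive large(obj3), signed(obj3), penguin(obj3).
large(obj3) first appears in round 2.

2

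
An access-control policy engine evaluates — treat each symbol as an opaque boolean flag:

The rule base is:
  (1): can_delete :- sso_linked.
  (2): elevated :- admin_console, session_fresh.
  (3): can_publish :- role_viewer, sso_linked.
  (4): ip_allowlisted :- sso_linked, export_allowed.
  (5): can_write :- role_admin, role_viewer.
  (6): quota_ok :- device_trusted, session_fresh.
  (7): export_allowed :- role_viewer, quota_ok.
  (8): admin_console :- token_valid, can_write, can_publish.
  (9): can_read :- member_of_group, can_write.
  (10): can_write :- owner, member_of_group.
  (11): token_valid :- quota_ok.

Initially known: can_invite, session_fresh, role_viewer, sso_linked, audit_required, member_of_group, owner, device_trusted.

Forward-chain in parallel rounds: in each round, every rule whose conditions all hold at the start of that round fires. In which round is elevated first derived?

4

Round 1: (1) [can_delete :- sso_linked.]; (3) [can_publish :- role_viewer, sso_linked.]; (6) [quota_ok :- device_trusted, session_fresh.]; (10) [can_write :- owner, member_of_group.]. New: can_delete, can_publish, quota_ok, can_write.
Round 2: (7) [export_allowed :- role_viewer, quota_ok.]; (9) [can_read :- member_of_group, can_write.]; (11) [token_valid :- quota_ok.]. New: export_allowed, can_read, token_valid.
Round 3: (4) [ip_allowlisted :- sso_linked, export_allowed.]; (8) [admin_console :- token_valid, can_write, can_publish.]. New: ip_allowlisted, admin_console.
Round 4: (2) [elevated :- admin_console, session_fresh.]. New: elevated.
elevated first appears in round 4.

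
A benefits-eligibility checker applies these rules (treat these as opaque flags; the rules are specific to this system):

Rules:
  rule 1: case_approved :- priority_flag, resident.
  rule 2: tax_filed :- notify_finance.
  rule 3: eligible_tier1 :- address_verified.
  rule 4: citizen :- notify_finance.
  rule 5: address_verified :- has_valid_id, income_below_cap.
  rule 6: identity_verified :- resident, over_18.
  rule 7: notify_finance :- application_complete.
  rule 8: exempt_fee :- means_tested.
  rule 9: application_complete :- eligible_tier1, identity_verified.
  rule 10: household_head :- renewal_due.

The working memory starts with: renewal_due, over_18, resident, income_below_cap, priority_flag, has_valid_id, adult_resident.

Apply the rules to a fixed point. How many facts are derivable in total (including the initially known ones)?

16

[1] rule 1 [case_approved :- priority_flag, resident.]; rule 5 [address_verified :- has_valid_id, income_below_cap.]; rule 6 [identity_verified :- resident, over_18.]; rule 10 [household_head :- renewal_due.]. ⇒ new: case_approved, address_verified, identity_verified, household_head.
[2] rule 3 [eligible_tier1 :- address_verified.]. ⇒ new: eligible_tier1.
[3] rule 9 [application_complete :- eligible_tier1, identity_verified.]. ⇒ new: application_complete.
[4] rule 7 [notify_finance :- application_complete.]. ⇒ new: notify_finance.
[5] rule 2 [tax_filed :- notify_finance.]; rule 4 [citizen :- notify_finance.]. ⇒ new: tax_filed, citizen.
Closure: {address_verified, adult_resident, application_complete, case_approved, citizen, eligible_tier1, has_valid_id, household_head, identity_verified, income_below_cap, notify_finance, over_18, priority_flag, renewal_due, resident, tax_filed} — 16 facts.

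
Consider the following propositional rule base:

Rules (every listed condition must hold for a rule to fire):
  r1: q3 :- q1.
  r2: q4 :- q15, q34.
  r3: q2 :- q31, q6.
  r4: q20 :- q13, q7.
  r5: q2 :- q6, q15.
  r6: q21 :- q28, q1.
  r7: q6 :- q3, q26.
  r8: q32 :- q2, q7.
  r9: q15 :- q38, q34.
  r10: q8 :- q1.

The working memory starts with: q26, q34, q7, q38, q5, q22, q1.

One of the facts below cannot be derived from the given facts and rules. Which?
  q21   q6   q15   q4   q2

q21

Round 1 fires r1, r9, r10, giving q3, q15, q8.
Round 2 fires r2, r7, giving q4, q6.
Round 3 fires r5, giving q2.
Round 4 fires r8, giving q32.
Derived: q4 (round 2), q15 (round 1), q6 (round 2), q2 (round 3). q21 never appears in any round.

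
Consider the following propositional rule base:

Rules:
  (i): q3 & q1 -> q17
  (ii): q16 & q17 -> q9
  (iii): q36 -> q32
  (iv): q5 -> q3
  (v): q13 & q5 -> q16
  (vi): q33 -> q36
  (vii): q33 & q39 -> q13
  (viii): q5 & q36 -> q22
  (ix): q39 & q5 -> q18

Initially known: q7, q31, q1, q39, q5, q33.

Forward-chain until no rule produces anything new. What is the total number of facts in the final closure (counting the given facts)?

Round 1: (iv) [q5 -> q3]; (vi) [q33 -> q36]; (vii) [q33 & q39 -> q13]; (ix) [q39 & q5 -> q18]. New: q3, q36, q13, q18.
Round 2: (i) [q3 & q1 -> q17]; (iii) [q36 -> q32]; (v) [q13 & q5 -> q16]; (viii) [q5 & q36 -> q22]. New: q17, q32, q16, q22.
Round 3: (ii) [q16 & q17 -> q9]. New: q9.
Closure: {q1, q13, q16, q17, q18, q22, q3, q31, q32, q33, q36, q39, q5, q7, q9} — 15 facts.

15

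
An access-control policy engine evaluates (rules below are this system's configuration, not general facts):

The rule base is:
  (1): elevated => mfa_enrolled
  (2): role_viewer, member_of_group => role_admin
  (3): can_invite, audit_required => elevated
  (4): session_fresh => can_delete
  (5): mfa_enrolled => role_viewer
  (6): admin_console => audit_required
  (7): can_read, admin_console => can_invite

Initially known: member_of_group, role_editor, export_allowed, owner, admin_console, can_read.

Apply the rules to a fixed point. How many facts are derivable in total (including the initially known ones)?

Round 1 — (6), (7), derive audit_required, can_invite.
Round 2 — (3), derive elevated.
Round 3 — (1), derive mfa_enrolled.
Round 4 — (5), derive role_viewer.
Round 5 — (2), derive role_admin.
Closure: {admin_console, audit_required, can_invite, can_read, elevated, export_allowed, member_of_group, mfa_enrolled, owner, role_admin, role_editor, role_viewer} — 12 facts.

12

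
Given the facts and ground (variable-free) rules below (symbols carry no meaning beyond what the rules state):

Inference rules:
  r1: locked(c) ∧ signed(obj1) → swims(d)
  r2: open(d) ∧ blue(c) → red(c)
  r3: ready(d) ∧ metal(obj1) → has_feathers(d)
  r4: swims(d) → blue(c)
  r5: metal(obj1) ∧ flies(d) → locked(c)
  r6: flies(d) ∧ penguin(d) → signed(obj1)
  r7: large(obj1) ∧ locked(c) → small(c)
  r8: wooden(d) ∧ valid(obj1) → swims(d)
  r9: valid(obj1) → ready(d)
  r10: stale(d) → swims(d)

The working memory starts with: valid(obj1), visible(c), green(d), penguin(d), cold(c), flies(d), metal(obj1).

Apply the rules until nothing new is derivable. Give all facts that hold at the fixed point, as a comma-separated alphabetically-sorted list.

blue(c), cold(c), flies(d), green(d), has_feathers(d), locked(c), metal(obj1), penguin(d), ready(d), signed(obj1), swims(d), valid(obj1), visible(c)

Round 1: r5 [metal(obj1) ∧ flies(d) → locked(c)]; r6 [flies(d) ∧ penguin(d) → signed(obj1)]; r9 [valid(obj1) → ready(d)]. New: locked(c), signed(obj1), ready(d).
Round 2: r1 [locked(c) ∧ signed(obj1) → swims(d)]; r3 [ready(d) ∧ metal(obj1) → has_feathers(d)]. New: swims(d), has_feathers(d).
Round 3: r4 [swims(d) → blue(c)]. New: blue(c).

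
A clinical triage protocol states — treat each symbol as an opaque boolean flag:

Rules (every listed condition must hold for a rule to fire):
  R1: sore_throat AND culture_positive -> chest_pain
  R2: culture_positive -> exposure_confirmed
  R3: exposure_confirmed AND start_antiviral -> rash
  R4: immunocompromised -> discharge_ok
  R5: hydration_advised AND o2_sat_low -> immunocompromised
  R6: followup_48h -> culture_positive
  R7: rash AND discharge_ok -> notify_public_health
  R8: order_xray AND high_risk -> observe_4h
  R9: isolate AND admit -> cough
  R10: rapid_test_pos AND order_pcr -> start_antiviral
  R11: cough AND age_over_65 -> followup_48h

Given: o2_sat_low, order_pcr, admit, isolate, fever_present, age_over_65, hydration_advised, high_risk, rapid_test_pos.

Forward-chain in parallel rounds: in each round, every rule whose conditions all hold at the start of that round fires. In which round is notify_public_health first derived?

Round 1: R5 [hydration_advised AND o2_sat_low -> immunocompromised]; R9 [isolate AND admit -> cough]; R10 [rapid_test_pos AND order_pcr -> start_antiviral]. New: immunocompromised, cough, start_antiviral.
Round 2: R4 [immunocompromised -> discharge_ok]; R11 [cough AND age_over_65 -> followup_48h]. New: discharge_ok, followup_48h.
Round 3: R6 [followup_48h -> culture_positive]. New: culture_positive.
Round 4: R2 [culture_positive -> exposure_confirmed]. New: exposure_confirmed.
Round 5: R3 [exposure_confirmed AND start_antiviral -> rash]. New: rash.
Round 6: R7 [rash AND discharge_ok -> notify_public_health]. New: notify_public_health.
notify_public_health first appears in round 6.

6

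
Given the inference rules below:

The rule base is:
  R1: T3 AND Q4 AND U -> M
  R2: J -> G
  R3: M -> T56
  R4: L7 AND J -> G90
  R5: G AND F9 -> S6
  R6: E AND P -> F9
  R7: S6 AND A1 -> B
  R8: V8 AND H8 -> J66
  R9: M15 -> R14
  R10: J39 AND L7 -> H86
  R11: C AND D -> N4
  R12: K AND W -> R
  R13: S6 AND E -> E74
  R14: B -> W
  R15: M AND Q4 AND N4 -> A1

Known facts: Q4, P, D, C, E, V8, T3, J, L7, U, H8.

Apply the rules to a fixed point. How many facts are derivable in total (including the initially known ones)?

23

Round 1 — R1, R2, R4, R6, R8, R11, derive M, G, G90, F9, J66, N4.
Round 2 — R3, R5, R15, derive T56, S6, A1.
Round 3 — R7, R13, derive B, E74.
Round 4 — R14, derive W.
Closure: {A1, B, C, D, E, E74, F9, G, G90, H8, J, J66, L7, M, N4, P, Q4, S6, T3, T56, U, V8, W} — 23 facts.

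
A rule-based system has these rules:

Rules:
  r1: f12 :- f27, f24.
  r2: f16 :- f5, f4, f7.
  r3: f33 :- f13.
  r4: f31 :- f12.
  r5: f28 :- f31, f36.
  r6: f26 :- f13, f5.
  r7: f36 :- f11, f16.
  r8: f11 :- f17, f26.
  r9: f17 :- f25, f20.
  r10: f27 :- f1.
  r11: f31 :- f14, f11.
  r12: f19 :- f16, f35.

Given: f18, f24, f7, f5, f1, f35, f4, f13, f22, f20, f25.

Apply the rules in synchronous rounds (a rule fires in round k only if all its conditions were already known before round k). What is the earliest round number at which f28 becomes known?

4

Round 1 fires r2, r3, r6, r9, r10, giving f16, f33, f26, f17, f27.
Round 2 fires r1, r8, r12, giving f12, f11, f19.
Round 3 fires r4, r7, giving f31, f36.
Round 4 fires r5, giving f28.
f28 first appears in round 4.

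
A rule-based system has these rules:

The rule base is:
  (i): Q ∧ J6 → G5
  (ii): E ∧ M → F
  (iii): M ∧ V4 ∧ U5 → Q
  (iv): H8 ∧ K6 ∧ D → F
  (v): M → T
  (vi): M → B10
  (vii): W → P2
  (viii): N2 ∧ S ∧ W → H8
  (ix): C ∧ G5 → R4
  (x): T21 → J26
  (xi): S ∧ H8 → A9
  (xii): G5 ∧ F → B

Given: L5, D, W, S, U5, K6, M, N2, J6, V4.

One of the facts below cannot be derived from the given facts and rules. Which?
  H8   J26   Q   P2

[1] (iii) [M ∧ V4 ∧ U5 → Q]; (v) [M → T]; (vi) [M → B10]; (vii) [W → P2]; (viii) [N2 ∧ S ∧ W → H8]. ⇒ new: Q, T, B10, P2, H8.
[2] (i) [Q ∧ J6 → G5]; (iv) [H8 ∧ K6 ∧ D → F]; (xi) [S ∧ H8 → A9]. ⇒ new: G5, F, A9.
[3] (xii) [G5 ∧ F → B]. ⇒ new: B.
Derived: Q (round 1), P2 (round 1), H8 (round 1). J26 never appears in any round.

J26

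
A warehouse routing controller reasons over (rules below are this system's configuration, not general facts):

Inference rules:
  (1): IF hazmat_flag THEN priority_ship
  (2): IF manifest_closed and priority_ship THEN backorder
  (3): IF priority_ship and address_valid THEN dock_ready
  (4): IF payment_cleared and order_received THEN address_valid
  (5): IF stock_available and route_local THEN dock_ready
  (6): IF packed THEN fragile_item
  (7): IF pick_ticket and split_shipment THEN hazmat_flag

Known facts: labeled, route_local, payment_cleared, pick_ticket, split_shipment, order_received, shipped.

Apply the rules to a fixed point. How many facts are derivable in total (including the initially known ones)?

11

Round 1: (4) [IF payment_cleared and order_received THEN address_valid]; (7) [IF pick_ticket and split_shipment THEN hazmat_flag]. New: address_valid, hazmat_flag.
Round 2: (1) [IF hazmat_flag THEN priority_ship]. New: priority_ship.
Round 3: (3) [IF priority_ship and address_valid THEN dock_ready]. New: dock_ready.
Closure: {address_valid, dock_ready, hazmat_flag, labeled, order_received, payment_cleared, pick_ticket, priority_ship, route_local, shipped, split_shipment} — 11 facts.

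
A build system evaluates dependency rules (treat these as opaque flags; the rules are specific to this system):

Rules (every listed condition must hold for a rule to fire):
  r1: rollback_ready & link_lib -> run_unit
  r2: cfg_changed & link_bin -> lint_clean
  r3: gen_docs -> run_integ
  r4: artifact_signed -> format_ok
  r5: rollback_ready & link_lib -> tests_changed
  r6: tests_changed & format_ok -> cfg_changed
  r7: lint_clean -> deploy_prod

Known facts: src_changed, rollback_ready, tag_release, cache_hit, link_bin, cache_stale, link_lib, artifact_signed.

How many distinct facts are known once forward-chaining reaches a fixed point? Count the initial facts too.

Round 1 fires r1, r4, r5, giving run_unit, format_ok, tests_changed.
Round 2 fires r6, giving cfg_changed.
Round 3 fires r2, giving lint_clean.
Round 4 fires r7, giving deploy_prod.
Closure: {artifact_signed, cache_hit, cache_stale, cfg_changed, deploy_prod, format_ok, link_bin, link_lib, lint_clean, rollback_ready, run_unit, src_changed, tag_release, tests_changed} — 14 facts.

14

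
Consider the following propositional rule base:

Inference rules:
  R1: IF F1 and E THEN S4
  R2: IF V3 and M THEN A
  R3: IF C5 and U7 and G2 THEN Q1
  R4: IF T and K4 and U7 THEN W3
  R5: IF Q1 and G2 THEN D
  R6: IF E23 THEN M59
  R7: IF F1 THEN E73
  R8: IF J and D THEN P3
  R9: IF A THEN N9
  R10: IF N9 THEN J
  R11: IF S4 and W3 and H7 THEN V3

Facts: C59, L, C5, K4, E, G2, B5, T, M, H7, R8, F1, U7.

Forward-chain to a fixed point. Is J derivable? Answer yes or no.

yes

Round 1: R1 [IF F1 and E THEN S4]; R3 [IF C5 and U7 and G2 THEN Q1]; R4 [IF T and K4 and U7 THEN W3]; R7 [IF F1 THEN E73]. Adds S4, Q1, W3, E73.
Round 2: R5 [IF Q1 and G2 THEN D]; R11 [IF S4 and W3 and H7 THEN V3]. Adds D, V3.
Round 3: R2 [IF V3 and M THEN A]. Adds A.
Round 4: R9 [IF A THEN N9]. Adds N9.
Round 5: R10 [IF N9 THEN J]. Adds J.
Round 6: R8 [IF J and D THEN P3]. Adds P3.
J appears in round 5, so it is derivable.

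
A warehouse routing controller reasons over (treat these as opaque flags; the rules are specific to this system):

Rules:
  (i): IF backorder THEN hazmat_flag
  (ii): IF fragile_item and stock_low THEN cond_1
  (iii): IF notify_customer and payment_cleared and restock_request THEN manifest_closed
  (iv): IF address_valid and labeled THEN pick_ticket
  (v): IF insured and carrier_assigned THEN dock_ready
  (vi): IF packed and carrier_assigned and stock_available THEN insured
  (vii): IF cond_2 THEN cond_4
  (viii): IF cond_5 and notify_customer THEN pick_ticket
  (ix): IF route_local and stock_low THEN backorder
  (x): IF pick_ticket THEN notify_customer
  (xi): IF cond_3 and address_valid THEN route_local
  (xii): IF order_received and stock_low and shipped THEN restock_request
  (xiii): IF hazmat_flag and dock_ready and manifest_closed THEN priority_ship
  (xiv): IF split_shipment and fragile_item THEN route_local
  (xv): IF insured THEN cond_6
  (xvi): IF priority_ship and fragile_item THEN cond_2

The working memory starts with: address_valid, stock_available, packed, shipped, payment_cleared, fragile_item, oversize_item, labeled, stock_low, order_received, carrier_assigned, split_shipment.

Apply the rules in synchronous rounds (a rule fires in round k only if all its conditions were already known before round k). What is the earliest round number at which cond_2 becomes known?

Round 1 fires (ii), (iv), (vi), (xii), (xiv), giving cond_1, pick_ticket, insured, restock_request, route_local.
Round 2 fires (v), (ix), (x), (xv), giving dock_ready, backorder, notify_customer, cond_6.
Round 3 fires (i), (iii), giving hazmat_flag, manifest_closed.
Round 4 fires (xiii), giving priority_ship.
Round 5 fires (xvi), giving cond_2.
cond_2 first appears in round 5.

5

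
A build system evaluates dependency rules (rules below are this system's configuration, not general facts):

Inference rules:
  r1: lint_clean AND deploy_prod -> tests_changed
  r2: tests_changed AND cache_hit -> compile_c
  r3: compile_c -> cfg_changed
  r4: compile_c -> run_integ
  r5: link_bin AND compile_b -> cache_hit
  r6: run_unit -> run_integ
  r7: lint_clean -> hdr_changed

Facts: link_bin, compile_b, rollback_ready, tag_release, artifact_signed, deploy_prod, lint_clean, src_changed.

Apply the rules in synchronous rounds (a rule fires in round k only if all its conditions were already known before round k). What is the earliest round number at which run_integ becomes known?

3

[1] r1 [lint_clean AND deploy_prod -> tests_changed]; r5 [link_bin AND compile_b -> cache_hit]; r7 [lint_clean -> hdr_changed]. ⇒ new: tests_changed, cache_hit, hdr_changed.
[2] r2 [tests_changed AND cache_hit -> compile_c]. ⇒ new: compile_c.
[3] r3 [compile_c -> cfg_changed]; r4 [compile_c -> run_integ]. ⇒ new: cfg_changed, run_integ.
run_integ first appears in round 3.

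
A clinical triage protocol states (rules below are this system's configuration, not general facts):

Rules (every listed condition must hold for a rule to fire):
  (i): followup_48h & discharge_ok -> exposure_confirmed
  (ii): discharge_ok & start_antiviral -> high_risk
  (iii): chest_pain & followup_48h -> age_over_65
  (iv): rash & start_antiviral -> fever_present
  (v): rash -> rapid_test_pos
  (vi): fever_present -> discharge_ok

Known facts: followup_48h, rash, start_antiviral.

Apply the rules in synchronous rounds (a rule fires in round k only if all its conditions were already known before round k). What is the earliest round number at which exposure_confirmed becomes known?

Round 1 — (iv), (v), derive fever_present, rapid_test_pos.
Round 2 — (vi), derive discharge_ok.
Round 3 — (i), (ii), derive exposure_confirmed, high_risk.
exposure_confirmed first appears in round 3.

3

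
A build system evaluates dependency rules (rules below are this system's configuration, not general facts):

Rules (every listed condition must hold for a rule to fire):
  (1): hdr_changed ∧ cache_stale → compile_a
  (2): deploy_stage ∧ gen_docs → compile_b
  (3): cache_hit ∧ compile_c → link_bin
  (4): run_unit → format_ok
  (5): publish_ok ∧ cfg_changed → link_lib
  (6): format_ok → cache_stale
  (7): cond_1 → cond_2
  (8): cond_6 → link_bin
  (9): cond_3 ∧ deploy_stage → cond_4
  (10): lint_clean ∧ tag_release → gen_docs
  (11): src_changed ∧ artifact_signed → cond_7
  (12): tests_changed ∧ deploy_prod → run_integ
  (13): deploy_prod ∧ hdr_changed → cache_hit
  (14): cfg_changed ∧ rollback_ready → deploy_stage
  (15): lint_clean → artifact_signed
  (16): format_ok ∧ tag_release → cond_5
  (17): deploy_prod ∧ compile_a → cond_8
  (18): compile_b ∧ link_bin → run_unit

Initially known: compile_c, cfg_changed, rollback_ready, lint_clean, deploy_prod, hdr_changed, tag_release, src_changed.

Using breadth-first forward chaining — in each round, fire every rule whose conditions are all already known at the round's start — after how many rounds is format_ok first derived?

Round 1: (10) [lint_clean ∧ tag_release → gen_docs]; (13) [deploy_prod ∧ hdr_changed → cache_hit]; (14) [cfg_changed ∧ rollback_ready → deploy_stage]; (15) [lint_clean → artifact_signed]. New: gen_docs, cache_hit, deploy_stage, artifact_signed.
Round 2: (2) [deploy_stage ∧ gen_docs → compile_b]; (3) [cache_hit ∧ compile_c → link_bin]; (11) [src_changed ∧ artifact_signed → cond_7]. New: compile_b, link_bin, cond_7.
Round 3: (18) [compile_b ∧ link_bin → run_unit]. New: run_unit.
Round 4: (4) [run_unit → format_ok]. New: format_ok.
format_ok first appears in round 4.

4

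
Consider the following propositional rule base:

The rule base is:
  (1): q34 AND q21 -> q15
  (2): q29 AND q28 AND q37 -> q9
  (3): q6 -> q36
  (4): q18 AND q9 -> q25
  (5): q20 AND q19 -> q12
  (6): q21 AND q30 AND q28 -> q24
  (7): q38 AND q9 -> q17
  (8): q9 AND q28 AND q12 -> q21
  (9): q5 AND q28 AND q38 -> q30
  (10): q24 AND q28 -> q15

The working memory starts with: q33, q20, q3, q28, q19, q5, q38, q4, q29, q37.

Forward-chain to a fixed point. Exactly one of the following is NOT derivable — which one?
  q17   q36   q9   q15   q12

q36

Round 1 fires (2), (5), (9), giving q9, q12, q30.
Round 2 fires (7), (8), giving q17, q21.
Round 3 fires (6), giving q24.
Round 4 fires (10), giving q15.
Derived: q17 (round 2), q15 (round 4), q9 (round 1), q12 (round 1). q36 never appears in any round.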